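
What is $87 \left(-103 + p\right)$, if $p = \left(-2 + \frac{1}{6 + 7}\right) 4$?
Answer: $- \frac{125193}{13} \approx -9630.2$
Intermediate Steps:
$p = - \frac{100}{13}$ ($p = \left(-2 + \frac{1}{13}\right) 4 = \left(- \frac{25}{13}\right) 4 = - \frac{100}{13} \approx -7.6923$)
$87 \left(-103 + p\right) = 87 \left(-103 - \frac{100}{13}\right) = 87 \left(- \frac{1439}{13}\right) = - \frac{125193}{13}$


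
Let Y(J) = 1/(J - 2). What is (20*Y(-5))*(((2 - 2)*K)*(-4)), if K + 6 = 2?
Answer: 0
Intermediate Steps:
K = -4 (K = -6 + 2 = -4)
Y(J) = 1/(-2 + J)
(20*Y(-5))*(((2 - 2)*K)*(-4)) = (20/(-2 - 5))*(((2 - 2)*(-4))*(-4)) = (20/(-7))*((0*(-4))*(-4)) = (20*(-⅐))*(0*(-4)) = -20/7*0 = 0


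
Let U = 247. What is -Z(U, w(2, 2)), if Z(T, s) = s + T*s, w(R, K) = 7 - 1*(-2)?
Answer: -2232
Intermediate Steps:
w(R, K) = 9 (w(R, K) = 7 + 2 = 9)
-Z(U, w(2, 2)) = -9*(1 + 247) = -9*248 = -1*2232 = -2232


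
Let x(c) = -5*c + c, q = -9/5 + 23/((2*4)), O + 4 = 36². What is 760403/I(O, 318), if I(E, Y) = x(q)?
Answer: -7604030/43 ≈ -1.7684e+5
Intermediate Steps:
O = 1292 (O = -4 + 36² = -4 + 1296 = 1292)
q = 43/40 (q = -9*⅕ + 23/8 = -9/5 + 23*(⅛) = -9/5 + 23/8 = 43/40 ≈ 1.0750)
x(c) = -4*c
I(E, Y) = -43/10 (I(E, Y) = -4*43/40 = -43/10)
760403/I(O, 318) = 760403/(-43/10) = 760403*(-10/43) = -7604030/43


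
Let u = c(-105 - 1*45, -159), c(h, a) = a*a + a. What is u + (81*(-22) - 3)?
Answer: 23337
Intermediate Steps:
c(h, a) = a + a**2 (c(h, a) = a**2 + a = a + a**2)
u = 25122 (u = -159*(1 - 159) = -159*(-158) = 25122)
u + (81*(-22) - 3) = 25122 + (81*(-22) - 3) = 25122 + (-1782 - 3) = 25122 - 1785 = 23337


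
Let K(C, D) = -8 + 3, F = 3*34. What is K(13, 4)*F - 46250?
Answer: -46760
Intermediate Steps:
F = 102
K(C, D) = -5
K(13, 4)*F - 46250 = -5*102 - 46250 = -510 - 46250 = -46760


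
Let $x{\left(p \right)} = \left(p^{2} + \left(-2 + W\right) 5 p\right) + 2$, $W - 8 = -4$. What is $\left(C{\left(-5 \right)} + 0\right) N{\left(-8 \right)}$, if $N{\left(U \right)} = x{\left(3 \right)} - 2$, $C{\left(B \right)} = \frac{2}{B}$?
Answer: $- \frac{78}{5} \approx -15.6$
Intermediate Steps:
$W = 4$ ($W = 8 - 4 = 4$)
$x{\left(p \right)} = 2 + p^{2} + 10 p$ ($x{\left(p \right)} = \left(p^{2} + \left(-2 + 4\right) 5 p\right) + 2 = \left(p^{2} + 2 \cdot 5 p\right) + 2 = \left(p^{2} + 10 p\right) + 2 = 2 + p^{2} + 10 p$)
$N{\left(U \right)} = 39$ ($N{\left(U \right)} = \left(2 + 3^{2} + 10 \cdot 3\right) - 2 = \left(2 + 9 + 30\right) - 2 = 41 - 2 = 39$)
$\left(C{\left(-5 \right)} + 0\right) N{\left(-8 \right)} = \left(\frac{2}{-5} + 0\right) 39 = \left(2 \left(- \frac{1}{5}\right) + 0\right) 39 = \left(- \frac{2}{5} + 0\right) 39 = \left(- \frac{2}{5}\right) 39 = - \frac{78}{5}$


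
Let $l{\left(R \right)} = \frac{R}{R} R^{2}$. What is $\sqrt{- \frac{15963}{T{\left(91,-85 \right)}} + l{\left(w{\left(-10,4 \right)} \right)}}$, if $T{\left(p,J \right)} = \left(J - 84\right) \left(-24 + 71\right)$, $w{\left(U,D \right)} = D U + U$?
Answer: $\frac{\sqrt{934052761}}{611} \approx 50.02$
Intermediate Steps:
$w{\left(U,D \right)} = U + D U$
$l{\left(R \right)} = R^{2}$ ($l{\left(R \right)} = 1 R^{2} = R^{2}$)
$T{\left(p,J \right)} = -3948 + 47 J$ ($T{\left(p,J \right)} = \left(-84 + J\right) 47 = -3948 + 47 J$)
$\sqrt{- \frac{15963}{T{\left(91,-85 \right)}} + l{\left(w{\left(-10,4 \right)} \right)}} = \sqrt{- \frac{15963}{-3948 + 47 \left(-85\right)} + \left(- 10 \left(1 + 4\right)\right)^{2}} = \sqrt{- \frac{15963}{-3948 - 3995} + \left(\left(-10\right) 5\right)^{2}} = \sqrt{- \frac{15963}{-7943} + \left(-50\right)^{2}} = \sqrt{\left(-15963\right) \left(- \frac{1}{7943}\right) + 2500} = \sqrt{\frac{15963}{7943} + 2500} = \sqrt{\frac{19873463}{7943}} = \frac{\sqrt{934052761}}{611}$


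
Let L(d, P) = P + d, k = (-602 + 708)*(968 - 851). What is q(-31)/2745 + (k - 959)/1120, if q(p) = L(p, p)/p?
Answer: 1256531/122976 ≈ 10.218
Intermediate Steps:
k = 12402 (k = 106*117 = 12402)
q(p) = 2 (q(p) = (p + p)/p = (2*p)/p = 2)
q(-31)/2745 + (k - 959)/1120 = 2/2745 + (12402 - 959)/1120 = 2*(1/2745) + 11443*(1/1120) = 2/2745 + 11443/1120 = 1256531/122976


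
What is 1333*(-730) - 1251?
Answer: -974341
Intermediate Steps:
1333*(-730) - 1251 = -973090 - 1251 = -974341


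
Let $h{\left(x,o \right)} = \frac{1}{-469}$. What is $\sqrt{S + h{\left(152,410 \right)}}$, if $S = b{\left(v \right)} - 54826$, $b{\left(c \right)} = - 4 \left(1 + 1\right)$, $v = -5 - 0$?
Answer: $\frac{i \sqrt{12061341943}}{469} \approx 234.17 i$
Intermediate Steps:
$v = -5$ ($v = -5 + 0 = -5$)
$b{\left(c \right)} = -8$ ($b{\left(c \right)} = \left(-4\right) 2 = -8$)
$h{\left(x,o \right)} = - \frac{1}{469}$
$S = -54834$ ($S = -8 - 54826 = -54834$)
$\sqrt{S + h{\left(152,410 \right)}} = \sqrt{-54834 - \frac{1}{469}} = \sqrt{- \frac{25717147}{469}} = \frac{i \sqrt{12061341943}}{469}$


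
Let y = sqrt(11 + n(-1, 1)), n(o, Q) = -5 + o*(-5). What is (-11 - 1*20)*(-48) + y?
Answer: 1488 + sqrt(11) ≈ 1491.3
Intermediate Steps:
n(o, Q) = -5 - 5*o
y = sqrt(11) (y = sqrt(11 + (-5 - 5*(-1))) = sqrt(11 + (-5 + 5)) = sqrt(11 + 0) = sqrt(11) ≈ 3.3166)
(-11 - 1*20)*(-48) + y = (-11 - 1*20)*(-48) + sqrt(11) = (-11 - 20)*(-48) + sqrt(11) = -31*(-48) + sqrt(11) = 1488 + sqrt(11)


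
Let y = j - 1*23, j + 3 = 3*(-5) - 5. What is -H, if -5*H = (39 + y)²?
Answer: 49/5 ≈ 9.8000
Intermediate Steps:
j = -23 (j = -3 + (3*(-5) - 5) = -3 + (-15 - 5) = -3 - 20 = -23)
y = -46 (y = -23 - 1*23 = -23 - 23 = -46)
H = -49/5 (H = -(39 - 46)²/5 = -⅕*(-7)² = -⅕*49 = -49/5 ≈ -9.8000)
-H = -1*(-49/5) = 49/5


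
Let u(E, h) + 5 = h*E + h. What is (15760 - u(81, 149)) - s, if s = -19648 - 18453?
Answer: 41648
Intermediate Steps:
s = -38101
u(E, h) = -5 + h + E*h (u(E, h) = -5 + (h*E + h) = -5 + (E*h + h) = -5 + (h + E*h) = -5 + h + E*h)
(15760 - u(81, 149)) - s = (15760 - (-5 + 149 + 81*149)) - 1*(-38101) = (15760 - (-5 + 149 + 12069)) + 38101 = (15760 - 1*12213) + 38101 = (15760 - 12213) + 38101 = 3547 + 38101 = 41648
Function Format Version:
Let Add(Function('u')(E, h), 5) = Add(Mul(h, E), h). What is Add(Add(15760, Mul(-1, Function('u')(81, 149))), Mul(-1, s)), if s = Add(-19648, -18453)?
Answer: 41648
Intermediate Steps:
s = -38101
Function('u')(E, h) = Add(-5, h, Mul(E, h)) (Function('u')(E, h) = Add(-5, Add(Mul(h, E), h)) = Add(-5, Add(Mul(E, h), h)) = Add(-5, Add(h, Mul(E, h))) = Add(-5, h, Mul(E, h)))
Add(Add(15760, Mul(-1, Function('u')(81, 149))), Mul(-1, s)) = Add(Add(15760, Mul(-1, Add(-5, 149, Mul(81, 149)))), Mul(-1, -38101)) = Add(Add(15760, Mul(-1, Add(-5, 149, 12069))), 38101) = Add(Add(15760, Mul(-1, 12213)), 38101) = Add(Add(15760, -12213), 38101) = Add(3547, 38101) = 41648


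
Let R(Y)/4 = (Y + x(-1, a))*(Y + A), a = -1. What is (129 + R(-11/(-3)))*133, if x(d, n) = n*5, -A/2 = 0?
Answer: 131005/9 ≈ 14556.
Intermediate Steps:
A = 0 (A = -2*0 = 0)
x(d, n) = 5*n
R(Y) = 4*Y*(-5 + Y) (R(Y) = 4*((Y + 5*(-1))*(Y + 0)) = 4*((Y - 5)*Y) = 4*((-5 + Y)*Y) = 4*(Y*(-5 + Y)) = 4*Y*(-5 + Y))
(129 + R(-11/(-3)))*133 = (129 + 4*(-11/(-3))*(-5 - 11/(-3)))*133 = (129 + 4*(-11*(-⅓))*(-5 - 11*(-⅓)))*133 = (129 + 4*(11/3)*(-5 + 11/3))*133 = (129 + 4*(11/3)*(-4/3))*133 = (129 - 176/9)*133 = (985/9)*133 = 131005/9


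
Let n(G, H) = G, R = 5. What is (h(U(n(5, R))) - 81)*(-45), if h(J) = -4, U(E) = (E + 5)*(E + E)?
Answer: 3825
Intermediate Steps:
U(E) = 2*E*(5 + E) (U(E) = (5 + E)*(2*E) = 2*E*(5 + E))
(h(U(n(5, R))) - 81)*(-45) = (-4 - 81)*(-45) = -85*(-45) = 3825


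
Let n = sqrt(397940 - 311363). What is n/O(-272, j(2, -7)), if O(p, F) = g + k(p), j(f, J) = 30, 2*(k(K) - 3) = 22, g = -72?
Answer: -sqrt(86577)/58 ≈ -5.0731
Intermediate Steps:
k(K) = 14 (k(K) = 3 + (1/2)*22 = 3 + 11 = 14)
O(p, F) = -58 (O(p, F) = -72 + 14 = -58)
n = sqrt(86577) ≈ 294.24
n/O(-272, j(2, -7)) = sqrt(86577)/(-58) = sqrt(86577)*(-1/58) = -sqrt(86577)/58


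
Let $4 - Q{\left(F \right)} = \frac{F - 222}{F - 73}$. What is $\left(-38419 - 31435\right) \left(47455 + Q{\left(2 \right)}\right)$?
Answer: $- \frac{235363902126}{71} \approx -3.315 \cdot 10^{9}$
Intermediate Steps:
$Q{\left(F \right)} = 4 - \frac{-222 + F}{-73 + F}$ ($Q{\left(F \right)} = 4 - \frac{F - 222}{F - 73} = 4 - \frac{-222 + F}{-73 + F}$)
$\left(-38419 - 31435\right) \left(47455 + Q{\left(2 \right)}\right) = \left(-38419 - 31435\right) \left(47455 + \frac{-70 + 3 \cdot 2}{-73 + 2}\right) = - 69854 \left(47455 + \frac{-70 + 6}{-71}\right) = - 69854 \left(47455 - - \frac{64}{71}\right) = - 69854 \left(47455 + \frac{64}{71}\right) = \left(-69854\right) \frac{3369369}{71} = - \frac{235363902126}{71}$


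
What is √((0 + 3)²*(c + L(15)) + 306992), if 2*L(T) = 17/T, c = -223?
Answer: √30499010/10 ≈ 552.26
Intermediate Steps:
L(T) = 17/(2*T) (L(T) = (17/T)/2 = 17/(2*T))
√((0 + 3)²*(c + L(15)) + 306992) = √((0 + 3)²*(-223 + (17/2)/15) + 306992) = √(3²*(-223 + (17/2)*(1/15)) + 306992) = √(9*(-223 + 17/30) + 306992) = √(9*(-6673/30) + 306992) = √(-20019/10 + 306992) = √(3049901/10) = √30499010/10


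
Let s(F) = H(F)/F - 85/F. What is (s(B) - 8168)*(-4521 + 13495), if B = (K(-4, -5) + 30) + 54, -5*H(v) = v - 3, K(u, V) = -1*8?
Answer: -6964582303/95 ≈ -7.3311e+7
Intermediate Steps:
K(u, V) = -8
H(v) = 3/5 - v/5 (H(v) = -(v - 3)/5 = -(-3 + v)/5 = 3/5 - v/5)
B = 76 (B = (-8 + 30) + 54 = 22 + 54 = 76)
s(F) = -85/F + (3/5 - F/5)/F (s(F) = (3/5 - F/5)/F - 85/F = -85/F + (3/5 - F/5)/F)
(s(B) - 8168)*(-4521 + 13495) = ((1/5)*(-422 - 1*76)/76 - 8168)*(-4521 + 13495) = ((1/5)*(1/76)*(-422 - 76) - 8168)*8974 = ((1/5)*(1/76)*(-498) - 8168)*8974 = (-249/190 - 8168)*8974 = -1552169/190*8974 = -6964582303/95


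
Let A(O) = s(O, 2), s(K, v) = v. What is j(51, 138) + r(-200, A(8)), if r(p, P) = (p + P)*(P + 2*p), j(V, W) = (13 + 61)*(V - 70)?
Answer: 77398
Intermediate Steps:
j(V, W) = -5180 + 74*V (j(V, W) = 74*(-70 + V) = -5180 + 74*V)
A(O) = 2
r(p, P) = (P + p)*(P + 2*p)
j(51, 138) + r(-200, A(8)) = (-5180 + 74*51) + (2² + 2*(-200)² + 3*2*(-200)) = (-5180 + 3774) + (4 + 2*40000 - 1200) = -1406 + (4 + 80000 - 1200) = -1406 + 78804 = 77398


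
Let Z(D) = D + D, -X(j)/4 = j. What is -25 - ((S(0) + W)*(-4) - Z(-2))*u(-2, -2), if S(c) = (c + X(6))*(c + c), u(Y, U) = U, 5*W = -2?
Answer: -69/5 ≈ -13.800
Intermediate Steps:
X(j) = -4*j
W = -⅖ (W = (⅕)*(-2) = -⅖ ≈ -0.40000)
Z(D) = 2*D
S(c) = 2*c*(-24 + c) (S(c) = (c - 4*6)*(c + c) = (c - 24)*(2*c) = (-24 + c)*(2*c) = 2*c*(-24 + c))
-25 - ((S(0) + W)*(-4) - Z(-2))*u(-2, -2) = -25 - ((2*0*(-24 + 0) - ⅖)*(-4) - 2*(-2))*(-2) = -25 - ((2*0*(-24) - ⅖)*(-4) - 1*(-4))*(-2) = -25 - ((0 - ⅖)*(-4) + 4)*(-2) = -25 - (-⅖*(-4) + 4)*(-2) = -25 - (8/5 + 4)*(-2) = -25 - 28*(-2)/5 = -25 - 1*(-56/5) = -25 + 56/5 = -69/5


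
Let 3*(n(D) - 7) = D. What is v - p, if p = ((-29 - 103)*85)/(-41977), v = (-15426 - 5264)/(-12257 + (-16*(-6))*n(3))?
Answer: 739597550/482273753 ≈ 1.5336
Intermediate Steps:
n(D) = 7 + D/3
v = 20690/11489 (v = (-15426 - 5264)/(-12257 + (-16*(-6))*(7 + (⅓)*3)) = -20690/(-12257 + 96*(7 + 1)) = -20690/(-12257 + 96*8) = -20690/(-12257 + 768) = -20690/(-11489) = -20690*(-1/11489) = 20690/11489 ≈ 1.8009)
p = 11220/41977 (p = -132*85*(-1/41977) = -11220*(-1/41977) = 11220/41977 ≈ 0.26729)
v - p = 20690/11489 - 1*11220/41977 = 20690/11489 - 11220/41977 = 739597550/482273753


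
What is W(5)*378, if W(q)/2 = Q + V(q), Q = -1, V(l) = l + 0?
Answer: 3024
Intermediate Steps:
V(l) = l
W(q) = -2 + 2*q (W(q) = 2*(-1 + q) = -2 + 2*q)
W(5)*378 = (-2 + 2*5)*378 = (-2 + 10)*378 = 8*378 = 3024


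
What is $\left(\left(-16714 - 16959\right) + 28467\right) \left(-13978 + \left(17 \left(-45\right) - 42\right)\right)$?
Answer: $76970710$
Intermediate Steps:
$\left(\left(-16714 - 16959\right) + 28467\right) \left(-13978 + \left(17 \left(-45\right) - 42\right)\right) = \left(\left(-16714 - 16959\right) + 28467\right) \left(-13978 - 807\right) = \left(-33673 + 28467\right) \left(-13978 - 807\right) = \left(-5206\right) \left(-14785\right) = 76970710$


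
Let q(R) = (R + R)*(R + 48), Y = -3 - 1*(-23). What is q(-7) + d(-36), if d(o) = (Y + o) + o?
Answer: -626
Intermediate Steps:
Y = 20 (Y = -3 + 23 = 20)
d(o) = 20 + 2*o (d(o) = (20 + o) + o = 20 + 2*o)
q(R) = 2*R*(48 + R) (q(R) = (2*R)*(48 + R) = 2*R*(48 + R))
q(-7) + d(-36) = 2*(-7)*(48 - 7) + (20 + 2*(-36)) = 2*(-7)*41 + (20 - 72) = -574 - 52 = -626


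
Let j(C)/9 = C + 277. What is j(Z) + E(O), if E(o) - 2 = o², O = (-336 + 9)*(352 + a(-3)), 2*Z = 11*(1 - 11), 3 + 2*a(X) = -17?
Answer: 12506845556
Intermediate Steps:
a(X) = -10 (a(X) = -3/2 + (½)*(-17) = -3/2 - 17/2 = -10)
Z = -55 (Z = (11*(1 - 11))/2 = (11*(-10))/2 = (½)*(-110) = -55)
j(C) = 2493 + 9*C (j(C) = 9*(C + 277) = 9*(277 + C) = 2493 + 9*C)
O = -111834 (O = (-336 + 9)*(352 - 10) = -327*342 = -111834)
E(o) = 2 + o²
j(Z) + E(O) = (2493 + 9*(-55)) + (2 + (-111834)²) = (2493 - 495) + (2 + 12506843556) = 1998 + 12506843558 = 12506845556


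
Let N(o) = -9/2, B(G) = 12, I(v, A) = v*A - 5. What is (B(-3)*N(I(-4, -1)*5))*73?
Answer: -3942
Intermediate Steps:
I(v, A) = -5 + A*v (I(v, A) = A*v - 5 = -5 + A*v)
N(o) = -9/2 (N(o) = -9*½ = -9/2)
(B(-3)*N(I(-4, -1)*5))*73 = (12*(-9/2))*73 = -54*73 = -3942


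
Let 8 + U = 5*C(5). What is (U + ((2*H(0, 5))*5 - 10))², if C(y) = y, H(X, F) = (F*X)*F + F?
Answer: 3249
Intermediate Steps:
H(X, F) = F + X*F² (H(X, F) = X*F² + F = F + X*F²)
U = 17 (U = -8 + 5*5 = -8 + 25 = 17)
(U + ((2*H(0, 5))*5 - 10))² = (17 + ((2*(5*(1 + 5*0)))*5 - 10))² = (17 + ((2*(5*(1 + 0)))*5 - 10))² = (17 + ((2*(5*1))*5 - 10))² = (17 + ((2*5)*5 - 10))² = (17 + (10*5 - 10))² = (17 + (50 - 10))² = (17 + 40)² = 57² = 3249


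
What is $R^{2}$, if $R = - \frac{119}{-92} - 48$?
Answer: $\frac{18464209}{8464} \approx 2181.5$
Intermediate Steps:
$R = - \frac{4297}{92}$ ($R = \left(-119\right) \left(- \frac{1}{92}\right) - 48 = \frac{119}{92} - 48 = - \frac{4297}{92} \approx -46.707$)
$R^{2} = \left(- \frac{4297}{92}\right)^{2} = \frac{18464209}{8464}$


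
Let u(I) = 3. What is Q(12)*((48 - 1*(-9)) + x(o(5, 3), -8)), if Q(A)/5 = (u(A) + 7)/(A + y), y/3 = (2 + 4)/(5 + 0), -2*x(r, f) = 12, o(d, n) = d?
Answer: 2125/13 ≈ 163.46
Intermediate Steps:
x(r, f) = -6 (x(r, f) = -½*12 = -6)
y = 18/5 (y = 3*((2 + 4)/(5 + 0)) = 3*(6/5) = 18/5 ≈ 3.6000)
Q(A) = 50/(18/5 + A) (Q(A) = 5*((3 + 7)/(A + 18/5)) = 5*(10/(18/5 + A)) = 50/(18/5 + A))
Q(12)*((48 - 1*(-9)) + x(o(5, 3), -8)) = (250/(18 + 5*12))*((48 - 1*(-9)) - 6) = (250/(18 + 60))*((48 + 9) - 6) = (250/78)*(57 - 6) = (250*(1/78))*51 = (125/39)*51 = 2125/13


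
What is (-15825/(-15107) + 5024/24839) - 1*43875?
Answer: -16463307690632/375242773 ≈ -43874.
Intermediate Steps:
(-15825/(-15107) + 5024/24839) - 1*43875 = (-15825*(-1/15107) + 5024*(1/24839)) - 43875 = (15825/15107 + 5024/24839) - 43875 = 468974743/375242773 - 43875 = -16463307690632/375242773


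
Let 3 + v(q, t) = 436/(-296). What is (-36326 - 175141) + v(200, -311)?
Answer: -15648889/74 ≈ -2.1147e+5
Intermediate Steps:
v(q, t) = -331/74 (v(q, t) = -3 + 436/(-296) = -3 + 436*(-1/296) = -3 - 109/74 = -331/74)
(-36326 - 175141) + v(200, -311) = (-36326 - 175141) - 331/74 = -211467 - 331/74 = -15648889/74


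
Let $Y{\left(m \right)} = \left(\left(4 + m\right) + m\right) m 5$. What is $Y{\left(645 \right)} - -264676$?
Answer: $4437826$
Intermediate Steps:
$Y{\left(m \right)} = 5 m \left(4 + 2 m\right)$ ($Y{\left(m \right)} = \left(4 + 2 m\right) m 5 = m \left(4 + 2 m\right) 5 = 5 m \left(4 + 2 m\right)$)
$Y{\left(645 \right)} - -264676 = 10 \cdot 645 \left(2 + 645\right) - -264676 = 10 \cdot 645 \cdot 647 + 264676 = 4173150 + 264676 = 4437826$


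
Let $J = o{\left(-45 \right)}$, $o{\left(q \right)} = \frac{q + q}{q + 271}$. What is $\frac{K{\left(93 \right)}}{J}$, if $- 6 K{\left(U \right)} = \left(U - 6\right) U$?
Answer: $\frac{101587}{30} \approx 3386.2$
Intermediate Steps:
$K{\left(U \right)} = - \frac{U \left(-6 + U\right)}{6}$ ($K{\left(U \right)} = - \frac{\left(U - 6\right) U}{6} = - \frac{\left(-6 + U\right) U}{6} = - \frac{U \left(-6 + U\right)}{6}$)
$o{\left(q \right)} = \frac{2 q}{271 + q}$
$J = - \frac{45}{113}$ ($J = 2 \left(-45\right) \frac{1}{271 - 45} = 2 \left(-45\right) \frac{1}{226} = - \frac{45}{113} \approx -0.39823$)
$\frac{K{\left(93 \right)}}{J} = \frac{\frac{1}{6} \cdot 93 \left(6 - 93\right)}{- \frac{45}{113}} = \frac{1}{6} \cdot 93 \left(6 - 93\right) \left(- \frac{113}{45}\right) = \frac{1}{6} \cdot 93 \left(-87\right) \left(- \frac{113}{45}\right) = \left(- \frac{2697}{2}\right) \left(- \frac{113}{45}\right) = \frac{101587}{30}$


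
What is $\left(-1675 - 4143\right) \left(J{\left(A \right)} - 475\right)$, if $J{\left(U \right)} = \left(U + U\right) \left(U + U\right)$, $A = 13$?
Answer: $-1169418$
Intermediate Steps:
$J{\left(U \right)} = 4 U^{2}$ ($J{\left(U \right)} = 2 U 2 U = 4 U^{2}$)
$\left(-1675 - 4143\right) \left(J{\left(A \right)} - 475\right) = \left(-1675 - 4143\right) \left(4 \cdot 13^{2} - 475\right) = - 5818 \left(4 \cdot 169 - 475\right) = - 5818 \left(676 - 475\right) = \left(-5818\right) 201 = -1169418$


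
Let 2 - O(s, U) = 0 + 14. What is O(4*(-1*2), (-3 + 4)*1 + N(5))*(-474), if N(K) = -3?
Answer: 5688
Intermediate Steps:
O(s, U) = -12 (O(s, U) = 2 - (0 + 14) = 2 - 1*14 = 2 - 14 = -12)
O(4*(-1*2), (-3 + 4)*1 + N(5))*(-474) = -12*(-474) = 5688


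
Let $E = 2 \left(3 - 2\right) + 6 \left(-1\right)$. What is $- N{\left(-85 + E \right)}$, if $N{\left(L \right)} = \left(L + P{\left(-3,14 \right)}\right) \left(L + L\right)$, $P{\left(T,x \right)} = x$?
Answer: $-13350$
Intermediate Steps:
$E = -4$ ($E = 2 \cdot 1 - 6 = 2 - 6 = -4$)
$N{\left(L \right)} = 2 L \left(14 + L\right)$ ($N{\left(L \right)} = \left(L + 14\right) \left(L + L\right) = \left(14 + L\right) 2 L = 2 L \left(14 + L\right)$)
$- N{\left(-85 + E \right)} = - 2 \left(-85 - 4\right) \left(14 - 89\right) = - 2 \left(-89\right) \left(14 - 89\right) = - 2 \left(-89\right) \left(-75\right) = \left(-1\right) 13350 = -13350$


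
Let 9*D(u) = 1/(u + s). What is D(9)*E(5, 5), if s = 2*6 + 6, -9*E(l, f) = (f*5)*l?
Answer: -125/2187 ≈ -0.057156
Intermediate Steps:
E(l, f) = -5*f*l/9 (E(l, f) = -f*5*l/9 = -5*f*l/9)
s = 18 (s = 12 + 6 = 18)
D(u) = 1/(9*(18 + u)) (D(u) = 1/(9*(u + 18)) = 1/(9*(18 + u)))
D(9)*E(5, 5) = (1/(9*(18 + 9)))*(-5/9*5*5) = ((⅑)/27)*(-125/9) = ((⅑)*(1/27))*(-125/9) = (1/243)*(-125/9) = -125/2187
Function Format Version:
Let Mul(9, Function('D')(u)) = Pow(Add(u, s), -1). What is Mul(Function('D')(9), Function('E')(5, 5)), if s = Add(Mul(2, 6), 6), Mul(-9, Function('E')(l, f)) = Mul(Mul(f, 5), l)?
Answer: Rational(-125, 2187) ≈ -0.057156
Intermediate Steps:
Function('E')(l, f) = Mul(Rational(-5, 9), f, l) (Function('E')(l, f) = Mul(Rational(-1, 9), Mul(Mul(f, 5), l)) = Mul(Rational(-1, 9), Mul(Mul(5, f), l)) = Mul(Rational(-1, 9), Mul(5, f, l)) = Mul(Rational(-5, 9), f, l))
s = 18 (s = Add(12, 6) = 18)
Function('D')(u) = Mul(Rational(1, 9), Pow(Add(18, u), -1)) (Function('D')(u) = Mul(Rational(1, 9), Pow(Add(u, 18), -1)) = Mul(Rational(1, 9), Pow(Add(18, u), -1)))
Mul(Function('D')(9), Function('E')(5, 5)) = Mul(Mul(Rational(1, 9), Pow(Add(18, 9), -1)), Mul(Rational(-5, 9), 5, 5)) = Mul(Mul(Rational(1, 9), Pow(27, -1)), Rational(-125, 9)) = Mul(Mul(Rational(1, 9), Rational(1, 27)), Rational(-125, 9)) = Mul(Rational(1, 243), Rational(-125, 9)) = Rational(-125, 2187)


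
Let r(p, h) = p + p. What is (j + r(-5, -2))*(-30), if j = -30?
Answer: 1200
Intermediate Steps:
r(p, h) = 2*p
(j + r(-5, -2))*(-30) = (-30 + 2*(-5))*(-30) = (-30 - 10)*(-30) = -40*(-30) = 1200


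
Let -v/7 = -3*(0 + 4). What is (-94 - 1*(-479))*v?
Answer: 32340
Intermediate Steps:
v = 84 (v = -(-21)*(0 + 4) = -(-21)*4 = -7*(-12) = 84)
(-94 - 1*(-479))*v = (-94 - 1*(-479))*84 = (-94 + 479)*84 = 385*84 = 32340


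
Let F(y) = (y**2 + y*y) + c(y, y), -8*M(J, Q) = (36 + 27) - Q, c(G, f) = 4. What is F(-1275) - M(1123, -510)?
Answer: 26010605/8 ≈ 3.2513e+6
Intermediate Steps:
M(J, Q) = -63/8 + Q/8 (M(J, Q) = -((36 + 27) - Q)/8 = -(63 - Q)/8 = -63/8 + Q/8)
F(y) = 4 + 2*y**2 (F(y) = (y**2 + y*y) + 4 = (y**2 + y**2) + 4 = 2*y**2 + 4 = 4 + 2*y**2)
F(-1275) - M(1123, -510) = (4 + 2*(-1275)**2) - (-63/8 + (1/8)*(-510)) = (4 + 2*1625625) - (-63/8 - 255/4) = (4 + 3251250) - 1*(-573/8) = 3251254 + 573/8 = 26010605/8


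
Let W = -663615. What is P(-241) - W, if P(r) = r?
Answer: 663374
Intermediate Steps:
P(-241) - W = -241 - 1*(-663615) = -241 + 663615 = 663374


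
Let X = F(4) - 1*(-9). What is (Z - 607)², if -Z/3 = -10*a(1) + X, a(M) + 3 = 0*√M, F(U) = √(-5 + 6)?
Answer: 528529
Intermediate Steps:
F(U) = 1 (F(U) = √1 = 1)
X = 10 (X = 1 - 1*(-9) = 1 + 9 = 10)
a(M) = -3 (a(M) = -3 + 0*√M = -3 + 0 = -3)
Z = -120 (Z = -3*(-10*(-3) + 10) = -3*(30 + 10) = -3*40 = -120)
(Z - 607)² = (-120 - 607)² = (-727)² = 528529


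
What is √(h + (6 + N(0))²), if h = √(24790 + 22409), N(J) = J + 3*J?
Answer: √(36 + √47199) ≈ 15.914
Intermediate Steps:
N(J) = 4*J
h = √47199 ≈ 217.25
√(h + (6 + N(0))²) = √(√47199 + (6 + 4*0)²) = √(√47199 + (6 + 0)²) = √(√47199 + 6²) = √(√47199 + 36) = √(36 + √47199)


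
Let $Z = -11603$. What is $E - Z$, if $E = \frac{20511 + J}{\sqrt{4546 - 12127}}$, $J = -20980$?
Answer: $11603 + \frac{67 i \sqrt{21}}{57} \approx 11603.0 + 5.3865 i$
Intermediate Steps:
$E = \frac{67 i \sqrt{21}}{57}$ ($E = \frac{20511 - 20980}{\sqrt{4546 - 12127}} = - \frac{469}{\sqrt{-7581}} = - \frac{469}{19 i \sqrt{21}} = - 469 \left(- \frac{i \sqrt{21}}{399}\right) = \frac{67 i \sqrt{21}}{57} \approx 5.3865 i$)
$E - Z = \frac{67 i \sqrt{21}}{57} - -11603 = \frac{67 i \sqrt{21}}{57} + 11603 = 11603 + \frac{67 i \sqrt{21}}{57}$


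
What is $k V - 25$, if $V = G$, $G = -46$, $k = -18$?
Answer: $803$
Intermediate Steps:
$V = -46$
$k V - 25 = \left(-18\right) \left(-46\right) - 25 = 828 - 25 = 803$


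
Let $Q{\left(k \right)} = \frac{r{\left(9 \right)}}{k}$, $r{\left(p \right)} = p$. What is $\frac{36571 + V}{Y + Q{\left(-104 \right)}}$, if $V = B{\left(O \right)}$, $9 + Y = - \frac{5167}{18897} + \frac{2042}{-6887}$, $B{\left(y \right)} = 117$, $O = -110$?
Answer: $- \frac{496569822073728}{130699710367} \approx -3799.3$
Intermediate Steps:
$Q{\left(k \right)} = \frac{9}{k}$
$Y = - \frac{1245465554}{130143639}$ ($Y = -9 + \left(- \frac{5167}{18897} + \frac{2042}{-6887}\right) = -9 + \left(\left(-5167\right) \frac{1}{18897} + 2042 \left(- \frac{1}{6887}\right)\right) = -9 - \frac{74172803}{130143639} = - \frac{1245465554}{130143639} \approx -9.5699$)
$V = 117$
$\frac{36571 + V}{Y + Q{\left(-104 \right)}} = \frac{36571 + 117}{- \frac{1245465554}{130143639} + \frac{9}{-104}} = \frac{36688}{- \frac{1245465554}{130143639} + 9 \left(- \frac{1}{104}\right)} = \frac{36688}{- \frac{1245465554}{130143639} - \frac{9}{104}} = \frac{36688}{- \frac{130699710367}{13534938456}} = 36688 \left(- \frac{13534938456}{130699710367}\right) = - \frac{496569822073728}{130699710367}$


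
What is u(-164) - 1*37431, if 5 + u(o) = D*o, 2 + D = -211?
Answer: -2504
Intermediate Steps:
D = -213 (D = -2 - 211 = -213)
u(o) = -5 - 213*o
u(-164) - 1*37431 = (-5 - 213*(-164)) - 1*37431 = (-5 + 34932) - 37431 = 34927 - 37431 = -2504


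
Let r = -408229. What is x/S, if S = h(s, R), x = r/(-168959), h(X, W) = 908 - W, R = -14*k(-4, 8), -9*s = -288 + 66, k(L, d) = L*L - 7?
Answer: 408229/174703606 ≈ 0.0023367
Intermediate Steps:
k(L, d) = -7 + L² (k(L, d) = L² - 7 = -7 + L²)
s = 74/3 (s = -(-288 + 66)/9 = -⅑*(-222) = 74/3 ≈ 24.667)
R = -126 (R = -14*(-7 + (-4)²) = -14*(-7 + 16) = -14*9 = -126)
x = 408229/168959 (x = -408229/(-168959) = -408229*(-1/168959) = 408229/168959 ≈ 2.4161)
S = 1034 (S = 908 - 1*(-126) = 908 + 126 = 1034)
x/S = (408229/168959)/1034 = (408229/168959)*(1/1034) = 408229/174703606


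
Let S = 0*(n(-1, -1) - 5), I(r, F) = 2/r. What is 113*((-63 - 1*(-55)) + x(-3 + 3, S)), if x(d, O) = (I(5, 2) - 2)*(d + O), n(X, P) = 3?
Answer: -904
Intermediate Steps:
S = 0 (S = 0*(3 - 5) = 0*(-2) = 0)
x(d, O) = -8*O/5 - 8*d/5 (x(d, O) = (2/5 - 2)*(d + O) = (2*(1/5) - 2)*(O + d) = (2/5 - 2)*(O + d) = -8*(O + d)/5 = -8*O/5 - 8*d/5)
113*((-63 - 1*(-55)) + x(-3 + 3, S)) = 113*((-63 - 1*(-55)) + (-8/5*0 - 8*(-3 + 3)/5)) = 113*((-63 + 55) + (0 - 8/5*0)) = 113*(-8 + (0 + 0)) = 113*(-8 + 0) = 113*(-8) = -904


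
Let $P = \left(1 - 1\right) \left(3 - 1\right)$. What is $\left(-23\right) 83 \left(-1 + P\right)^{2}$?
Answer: $-1909$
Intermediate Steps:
$P = 0$ ($P = 0 \cdot 2 = 0$)
$\left(-23\right) 83 \left(-1 + P\right)^{2} = \left(-23\right) 83 \left(-1 + 0\right)^{2} = - 1909 \left(-1\right)^{2} = \left(-1909\right) 1 = -1909$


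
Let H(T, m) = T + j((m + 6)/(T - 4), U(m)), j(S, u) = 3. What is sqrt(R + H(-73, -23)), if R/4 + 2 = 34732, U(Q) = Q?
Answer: 5*sqrt(5554) ≈ 372.63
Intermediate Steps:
R = 138920 (R = -8 + 4*34732 = -8 + 138928 = 138920)
H(T, m) = 3 + T (H(T, m) = T + 3 = 3 + T)
sqrt(R + H(-73, -23)) = sqrt(138920 + (3 - 73)) = sqrt(138920 - 70) = sqrt(138850) = 5*sqrt(5554)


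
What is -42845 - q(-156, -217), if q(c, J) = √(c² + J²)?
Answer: -42845 - 5*√2857 ≈ -43112.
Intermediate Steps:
q(c, J) = √(J² + c²)
-42845 - q(-156, -217) = -42845 - √((-217)² + (-156)²) = -42845 - √(47089 + 24336) = -42845 - √71425 = -42845 - 5*√2857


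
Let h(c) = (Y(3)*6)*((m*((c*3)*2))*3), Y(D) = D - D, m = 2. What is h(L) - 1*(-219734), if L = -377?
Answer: 219734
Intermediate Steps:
Y(D) = 0
h(c) = 0 (h(c) = (0*6)*((2*((c*3)*2))*3) = 0*((2*((3*c)*2))*3) = 0*((2*(6*c))*3) = 0*((12*c)*3) = 0*(36*c) = 0)
h(L) - 1*(-219734) = 0 - 1*(-219734) = 0 + 219734 = 219734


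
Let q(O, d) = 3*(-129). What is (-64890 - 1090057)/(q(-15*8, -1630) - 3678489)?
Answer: 1154947/3678876 ≈ 0.31394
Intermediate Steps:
q(O, d) = -387
(-64890 - 1090057)/(q(-15*8, -1630) - 3678489) = (-64890 - 1090057)/(-387 - 3678489) = -1154947/(-3678876) = -1154947*(-1/3678876) = 1154947/3678876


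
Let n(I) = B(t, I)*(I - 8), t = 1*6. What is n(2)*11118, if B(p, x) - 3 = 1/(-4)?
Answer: -183447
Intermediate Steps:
t = 6
B(p, x) = 11/4 (B(p, x) = 3 + 1/(-4) = 3 - ¼ = 11/4)
n(I) = -22 + 11*I/4 (n(I) = 11*(I - 8)/4 = 11*(-8 + I)/4 = -22 + 11*I/4)
n(2)*11118 = (-22 + (11/4)*2)*11118 = (-22 + 11/2)*11118 = -33/2*11118 = -183447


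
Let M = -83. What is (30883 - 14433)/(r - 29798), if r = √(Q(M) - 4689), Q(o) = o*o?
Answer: -122544275/221979651 - 41125*√22/221979651 ≈ -0.55292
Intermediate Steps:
Q(o) = o²
r = 10*√22 (r = √((-83)² - 4689) = √(6889 - 4689) = √2200 = 10*√22 ≈ 46.904)
(30883 - 14433)/(r - 29798) = (30883 - 14433)/(10*√22 - 29798) = 16450/(-29798 + 10*√22)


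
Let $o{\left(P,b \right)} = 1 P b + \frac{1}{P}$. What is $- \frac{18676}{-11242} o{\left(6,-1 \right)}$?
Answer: $- \frac{23345}{2409} \approx -9.6907$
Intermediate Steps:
$o{\left(P,b \right)} = \frac{1}{P} + P b$ ($o{\left(P,b \right)} = P b + \frac{1}{P} = \frac{1}{P} + P b$)
$- \frac{18676}{-11242} o{\left(6,-1 \right)} = - \frac{18676}{-11242} \left(\frac{1}{6} + 6 \left(-1\right)\right) = \left(-18676\right) \left(- \frac{1}{11242}\right) \left(\frac{1}{6} - 6\right) = \frac{1334}{803} \left(- \frac{35}{6}\right) = - \frac{23345}{2409}$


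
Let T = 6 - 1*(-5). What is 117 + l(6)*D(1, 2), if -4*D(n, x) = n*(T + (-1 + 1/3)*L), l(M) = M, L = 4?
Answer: 209/2 ≈ 104.50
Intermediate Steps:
T = 11 (T = 6 + 5 = 11)
D(n, x) = -25*n/12 (D(n, x) = -n*(11 + (-1 + 1/3)*4)/4 = -n*(11 + (-1 + ⅓)*4)/4 = -n*(11 - ⅔*4)/4 = -n*(11 - 8/3)/4 = -n*25/(4*3) = -25*n/12)
117 + l(6)*D(1, 2) = 117 + 6*(-25/12*1) = 117 + 6*(-25/12) = 117 - 25/2 = 209/2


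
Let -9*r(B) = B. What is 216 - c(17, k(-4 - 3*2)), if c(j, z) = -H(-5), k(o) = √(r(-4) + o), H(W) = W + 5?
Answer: 216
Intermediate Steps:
r(B) = -B/9
H(W) = 5 + W
k(o) = √(4/9 + o) (k(o) = √(-⅑*(-4) + o) = √(4/9 + o))
c(j, z) = 0 (c(j, z) = -(5 - 5) = -1*0 = 0)
216 - c(17, k(-4 - 3*2)) = 216 - 1*0 = 216 + 0 = 216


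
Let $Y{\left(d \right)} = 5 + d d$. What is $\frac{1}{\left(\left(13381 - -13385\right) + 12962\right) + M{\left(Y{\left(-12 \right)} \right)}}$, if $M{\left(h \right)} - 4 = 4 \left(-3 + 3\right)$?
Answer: $\frac{1}{39732} \approx 2.5169 \cdot 10^{-5}$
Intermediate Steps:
$Y{\left(d \right)} = 5 + d^{2}$
$M{\left(h \right)} = 4$ ($M{\left(h \right)} = 4 + 4 \left(-3 + 3\right) = 4 + 4 \cdot 0 = 4 + 0 = 4$)
$\frac{1}{\left(\left(13381 - -13385\right) + 12962\right) + M{\left(Y{\left(-12 \right)} \right)}} = \frac{1}{\left(\left(13381 - -13385\right) + 12962\right) + 4} = \frac{1}{\left(\left(13381 + 13385\right) + 12962\right) + 4} = \frac{1}{\left(26766 + 12962\right) + 4} = \frac{1}{39728 + 4} = \frac{1}{39732}$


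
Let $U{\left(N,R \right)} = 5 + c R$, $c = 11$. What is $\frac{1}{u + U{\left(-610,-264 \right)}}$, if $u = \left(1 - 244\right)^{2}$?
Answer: $\frac{1}{56150} \approx 1.7809 \cdot 10^{-5}$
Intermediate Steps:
$U{\left(N,R \right)} = 5 + 11 R$
$u = 59049$ ($u = \left(-243\right)^{2} = 59049$)
$\frac{1}{u + U{\left(-610,-264 \right)}} = \frac{1}{59049 + \left(5 + 11 \left(-264\right)\right)} = \frac{1}{59049 + \left(5 - 2904\right)} = \frac{1}{59049 - 2899} = \frac{1}{56150}$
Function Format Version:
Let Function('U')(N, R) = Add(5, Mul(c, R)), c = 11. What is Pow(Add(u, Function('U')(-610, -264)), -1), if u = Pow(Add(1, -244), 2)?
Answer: Rational(1, 56150) ≈ 1.7809e-5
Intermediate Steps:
Function('U')(N, R) = Add(5, Mul(11, R))
u = 59049 (u = Pow(-243, 2) = 59049)
Pow(Add(u, Function('U')(-610, -264)), -1) = Pow(Add(59049, Add(5, Mul(11, -264))), -1) = Pow(Add(59049, Add(5, -2904)), -1) = Pow(Add(59049, -2899), -1) = Pow(56150, -1) = Rational(1, 56150)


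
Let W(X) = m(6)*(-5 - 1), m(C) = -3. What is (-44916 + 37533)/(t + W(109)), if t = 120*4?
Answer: -2461/166 ≈ -14.825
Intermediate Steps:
t = 480
W(X) = 18 (W(X) = -3*(-5 - 1) = -3*(-6) = 18)
(-44916 + 37533)/(t + W(109)) = (-44916 + 37533)/(480 + 18) = -7383/498 = -7383*1/498 = -2461/166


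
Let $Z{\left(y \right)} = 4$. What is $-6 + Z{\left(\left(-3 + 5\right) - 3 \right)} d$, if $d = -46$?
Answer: $-190$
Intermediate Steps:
$-6 + Z{\left(\left(-3 + 5\right) - 3 \right)} d = -6 + 4 \left(-46\right) = -6 - 184 = -190$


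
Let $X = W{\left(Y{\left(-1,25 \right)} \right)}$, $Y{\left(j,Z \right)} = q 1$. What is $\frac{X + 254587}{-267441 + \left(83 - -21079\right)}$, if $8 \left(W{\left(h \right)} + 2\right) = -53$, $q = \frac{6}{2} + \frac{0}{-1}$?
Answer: $- \frac{2036627}{1970232} \approx -1.0337$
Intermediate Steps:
$q = 3$ ($q = 6 \cdot \frac{1}{2} + 0 \left(-1\right) = 3 + 0 = 3$)
$Y{\left(j,Z \right)} = 3$ ($Y{\left(j,Z \right)} = 3 \cdot 1 = 3$)
$W{\left(h \right)} = - \frac{69}{8}$ ($W{\left(h \right)} = -2 + \frac{1}{8} \left(-53\right) = -2 - \frac{53}{8} = - \frac{69}{8}$)
$X = - \frac{69}{8} \approx -8.625$
$\frac{X + 254587}{-267441 + \left(83 - -21079\right)} = \frac{- \frac{69}{8} + 254587}{-267441 + \left(83 - -21079\right)} = \frac{2036627}{8 \left(-267441 + \left(83 + 21079\right)\right)} = \frac{2036627}{8 \left(-267441 + 21162\right)} = \frac{2036627}{8 \left(-246279\right)} = \frac{2036627}{8} \left(- \frac{1}{246279}\right) = - \frac{2036627}{1970232}$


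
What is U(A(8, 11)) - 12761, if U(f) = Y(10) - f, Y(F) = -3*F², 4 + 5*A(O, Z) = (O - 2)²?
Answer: -65337/5 ≈ -13067.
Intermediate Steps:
A(O, Z) = -⅘ + (-2 + O)²/5 (A(O, Z) = -⅘ + (O - 2)²/5 = -⅘ + (-2 + O)²/5)
U(f) = -300 - f (U(f) = -3*10² - f = -3*100 - f = -300 - f)
U(A(8, 11)) - 12761 = (-300 - 8*(-4 + 8)/5) - 12761 = (-300 - 8*4/5) - 12761 = (-300 - 1*32/5) - 12761 = (-300 - 32/5) - 12761 = -1532/5 - 12761 = -65337/5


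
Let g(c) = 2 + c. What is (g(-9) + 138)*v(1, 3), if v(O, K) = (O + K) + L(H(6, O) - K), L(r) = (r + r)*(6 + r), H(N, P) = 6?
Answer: 7598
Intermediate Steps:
L(r) = 2*r*(6 + r) (L(r) = (2*r)*(6 + r) = 2*r*(6 + r))
v(O, K) = K + O + 2*(6 - K)*(12 - K) (v(O, K) = (O + K) + 2*(6 - K)*(6 + (6 - K)) = (K + O) + 2*(6 - K)*(12 - K) = K + O + 2*(6 - K)*(12 - K))
(g(-9) + 138)*v(1, 3) = ((2 - 9) + 138)*(3 + 1 + 2*(-12 + 3)*(-6 + 3)) = (-7 + 138)*(3 + 1 + 2*(-9)*(-3)) = 131*(3 + 1 + 54) = 131*58 = 7598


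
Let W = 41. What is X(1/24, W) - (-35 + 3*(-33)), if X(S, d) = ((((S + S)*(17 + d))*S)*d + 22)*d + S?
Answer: 197939/144 ≈ 1374.6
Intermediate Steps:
X(S, d) = S + d*(22 + 2*d*S²*(17 + d)) (X(S, d) = ((((2*S)*(17 + d))*S)*d + 22)*d + S = (((2*S*(17 + d))*S)*d + 22)*d + S = ((2*S²*(17 + d))*d + 22)*d + S = (2*d*S²*(17 + d) + 22)*d + S = (22 + 2*d*S²*(17 + d))*d + S = d*(22 + 2*d*S²*(17 + d)) + S = S + d*(22 + 2*d*S²*(17 + d)))
X(1/24, W) - (-35 + 3*(-33)) = (1/24 + 22*41 + 2*(1/24)²*41³ + 34*(1/24)²*41²) - (-35 + 3*(-33)) = (1/24 + 902 + 2*(1/24)²*68921 + 34*(1/24)²*1681) - (-35 - 99) = (1/24 + 902 + 2*(1/576)*68921 + 34*(1/576)*1681) - 1*(-134) = (1/24 + 902 + 68921/288 + 28577/288) + 134 = 178643/144 + 134 = 197939/144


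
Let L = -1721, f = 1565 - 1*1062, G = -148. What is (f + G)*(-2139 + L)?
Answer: -1370300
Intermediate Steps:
f = 503 (f = 1565 - 1062 = 503)
(f + G)*(-2139 + L) = (503 - 148)*(-2139 - 1721) = 355*(-3860) = -1370300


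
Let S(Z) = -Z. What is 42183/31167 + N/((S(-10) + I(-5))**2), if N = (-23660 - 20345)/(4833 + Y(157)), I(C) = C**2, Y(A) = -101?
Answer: 415642209/308830340 ≈ 1.3459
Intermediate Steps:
N = -3385/364 (N = (-23660 - 20345)/(4833 - 101) = -44005/4732 = -44005*1/4732 = -3385/364 ≈ -9.2995)
42183/31167 + N/((S(-10) + I(-5))**2) = 42183/31167 - 3385/(364*(-1*(-10) + (-5)**2)**2) = 42183*(1/31167) - 3385/(364*(10 + 25)**2) = 4687/3463 - 3385/(364*(35**2)) = 4687/3463 - 3385/364/1225 = 4687/3463 - 3385/364*1/1225 = 4687/3463 - 677/89180 = 415642209/308830340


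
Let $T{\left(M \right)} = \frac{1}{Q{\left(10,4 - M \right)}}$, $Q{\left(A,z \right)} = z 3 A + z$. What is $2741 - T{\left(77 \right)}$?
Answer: $\frac{6202884}{2263} \approx 2741.0$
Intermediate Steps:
$Q{\left(A,z \right)} = z + 3 A z$ ($Q{\left(A,z \right)} = 3 z A + z = 3 A z + z = z + 3 A z$)
$T{\left(M \right)} = \frac{1}{124 - 31 M}$ ($T{\left(M \right)} = \frac{1}{\left(4 - M\right) \left(1 + 3 \cdot 10\right)} = \frac{1}{\left(4 - M\right) \left(1 + 30\right)} = \frac{1}{\left(4 - M\right) 31} = \frac{1}{124 - 31 M}$)
$2741 - T{\left(77 \right)} = 2741 - - \frac{1}{-124 + 31 \cdot 77} = 2741 - - \frac{1}{-124 + 2387} = 2741 - - \frac{1}{2263} = 2741 + \frac{1}{2263} = \frac{6202884}{2263}$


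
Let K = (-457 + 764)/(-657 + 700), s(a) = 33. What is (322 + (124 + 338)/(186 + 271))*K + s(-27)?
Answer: 45966595/19651 ≈ 2339.1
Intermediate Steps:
K = 307/43 ≈ 7.1395
(322 + (124 + 338)/(186 + 271))*K + s(-27) = (322 + (124 + 338)/(186 + 271))*(307/43) + 33 = (322 + 462/457)*(307/43) + 33 = (147616/457)*(307/43) + 33 = 45318112/19651 + 33 = 45966595/19651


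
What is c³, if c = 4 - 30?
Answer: -17576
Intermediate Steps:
c = -26
c³ = (-26)³ = -17576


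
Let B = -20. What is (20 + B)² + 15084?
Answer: 15084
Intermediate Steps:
(20 + B)² + 15084 = (20 - 20)² + 15084 = 0² + 15084 = 0 + 15084 = 15084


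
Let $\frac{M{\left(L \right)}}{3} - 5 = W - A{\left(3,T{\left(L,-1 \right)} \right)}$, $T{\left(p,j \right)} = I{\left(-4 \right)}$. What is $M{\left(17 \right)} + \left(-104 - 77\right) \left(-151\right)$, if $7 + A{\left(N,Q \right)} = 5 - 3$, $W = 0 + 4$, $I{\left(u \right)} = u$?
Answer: $27373$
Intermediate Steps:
$T{\left(p,j \right)} = -4$
$W = 4$
$A{\left(N,Q \right)} = -5$ ($A{\left(N,Q \right)} = -7 + \left(5 - 3\right) = -7 + 2 = -5$)
$M{\left(L \right)} = 42$ ($M{\left(L \right)} = 15 + 3 \left(4 - -5\right) = 15 + 3 \left(4 + 5\right) = 15 + 3 \cdot 9 = 15 + 27 = 42$)
$M{\left(17 \right)} + \left(-104 - 77\right) \left(-151\right) = 42 + \left(-104 - 77\right) \left(-151\right) = 42 - -27331 = 42 + 27331 = 27373$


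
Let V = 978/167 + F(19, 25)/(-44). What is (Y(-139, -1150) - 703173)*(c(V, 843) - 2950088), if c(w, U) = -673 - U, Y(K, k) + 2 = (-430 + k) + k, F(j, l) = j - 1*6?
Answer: 2083552021620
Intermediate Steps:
F(j, l) = -6 + j (F(j, l) = j - 6 = -6 + j)
Y(K, k) = -432 + 2*k (Y(K, k) = -2 + ((-430 + k) + k) = -2 + (-430 + 2*k) = -432 + 2*k)
V = 40861/7348 (V = 978/167 + (-6 + 19)/(-44) = 978*(1/167) + 13*(-1/44) = 978/167 - 13/44 = 40861/7348 ≈ 5.5608)
(Y(-139, -1150) - 703173)*(c(V, 843) - 2950088) = ((-432 + 2*(-1150)) - 703173)*((-673 - 1*843) - 2950088) = ((-432 - 2300) - 703173)*((-673 - 843) - 2950088) = (-2732 - 703173)*(-1516 - 2950088) = -705905*(-2951604) = 2083552021620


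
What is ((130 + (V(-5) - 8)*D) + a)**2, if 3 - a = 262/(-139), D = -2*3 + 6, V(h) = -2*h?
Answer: 351525001/19321 ≈ 18194.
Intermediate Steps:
D = 0 (D = -6 + 6 = 0)
a = 679/139 (a = 3 - 262/(-139) = 3 - 262*(-1)/139 = 3 - 1*(-262/139) = 3 + 262/139 = 679/139 ≈ 4.8849)
((130 + (V(-5) - 8)*D) + a)**2 = ((130 + (-2*(-5) - 8)*0) + 679/139)**2 = ((130 + (10 - 8)*0) + 679/139)**2 = ((130 + 2*0) + 679/139)**2 = ((130 + 0) + 679/139)**2 = (130 + 679/139)**2 = (18749/139)**2 = 351525001/19321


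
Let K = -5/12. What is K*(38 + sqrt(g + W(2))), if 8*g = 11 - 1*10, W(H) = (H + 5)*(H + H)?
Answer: -95/6 - 25*sqrt(2)/16 ≈ -18.043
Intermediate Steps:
W(H) = 2*H*(5 + H) (W(H) = (5 + H)*(2*H) = 2*H*(5 + H))
K = -5/12 (K = -5*1/12 = -5/12 ≈ -0.41667)
g = 1/8 (g = (11 - 1*10)/8 = (11 - 10)/8 = (1/8)*1 = 1/8 ≈ 0.12500)
K*(38 + sqrt(g + W(2))) = -5*(38 + sqrt(1/8 + 2*2*(5 + 2)))/12 = -5*(38 + sqrt(1/8 + 2*2*7))/12 = -5*(38 + sqrt(1/8 + 28))/12 = -5*(38 + sqrt(225/8))/12 = -5*(38 + 15*sqrt(2)/4)/12 = -95/6 - 25*sqrt(2)/16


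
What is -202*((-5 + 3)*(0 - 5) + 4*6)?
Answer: -6868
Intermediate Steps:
-202*((-5 + 3)*(0 - 5) + 4*6) = -202*(-2*(-5) + 24) = -202*(10 + 24) = -202*34 = -6868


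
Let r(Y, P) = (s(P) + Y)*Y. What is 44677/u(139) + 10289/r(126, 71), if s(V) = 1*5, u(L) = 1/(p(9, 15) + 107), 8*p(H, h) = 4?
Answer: 39637327852/8253 ≈ 4.8028e+6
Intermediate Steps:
p(H, h) = 1/2 (p(H, h) = (1/8)*4 = 1/2)
u(L) = 2/215 (u(L) = 1/(1/2 + 107) = 1/(215/2) = 2/215)
s(V) = 5
r(Y, P) = Y*(5 + Y) (r(Y, P) = (5 + Y)*Y = Y*(5 + Y))
44677/u(139) + 10289/r(126, 71) = 44677/(2/215) + 10289/((126*(5 + 126))) = 44677*(215/2) + 10289/((126*131)) = 9605555/2 + 10289/16506 = 39637327852/8253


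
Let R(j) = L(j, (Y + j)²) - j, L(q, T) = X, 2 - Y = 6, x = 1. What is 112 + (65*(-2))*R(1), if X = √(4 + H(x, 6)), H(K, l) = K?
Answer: 242 - 130*√5 ≈ -48.689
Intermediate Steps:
Y = -4 (Y = 2 - 1*6 = 2 - 6 = -4)
X = √5 (X = √(4 + 1) = √5 ≈ 2.2361)
L(q, T) = √5
R(j) = √5 - j
112 + (65*(-2))*R(1) = 112 + (65*(-2))*(√5 - 1*1) = 112 - 130*(√5 - 1) = 112 - 130*(-1 + √5) = 112 + (130 - 130*√5) = 242 - 130*√5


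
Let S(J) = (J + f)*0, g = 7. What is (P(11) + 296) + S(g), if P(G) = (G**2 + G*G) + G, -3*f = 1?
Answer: 549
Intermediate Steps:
f = -1/3 (f = -1/3*1 = -1/3 ≈ -0.33333)
P(G) = G + 2*G**2 (P(G) = (G**2 + G**2) + G = 2*G**2 + G = G + 2*G**2)
S(J) = 0 (S(J) = (J - 1/3)*0 = (-1/3 + J)*0 = 0)
(P(11) + 296) + S(g) = (11*(1 + 2*11) + 296) + 0 = (11*(1 + 22) + 296) + 0 = (11*23 + 296) + 0 = (253 + 296) + 0 = 549 + 0 = 549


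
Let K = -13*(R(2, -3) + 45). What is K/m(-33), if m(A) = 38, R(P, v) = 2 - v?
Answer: -325/19 ≈ -17.105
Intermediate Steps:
K = -650 (K = -13*((2 - 1*(-3)) + 45) = -13*((2 + 3) + 45) = -13*(5 + 45) = -13*50 = -650)
K/m(-33) = -650/38 = -650*1/38 = -325/19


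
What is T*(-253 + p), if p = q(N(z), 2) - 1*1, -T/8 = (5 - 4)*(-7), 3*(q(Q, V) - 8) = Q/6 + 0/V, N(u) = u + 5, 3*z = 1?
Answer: -371504/27 ≈ -13759.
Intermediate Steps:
z = ⅓ (z = (⅓)*1 = ⅓ ≈ 0.33333)
N(u) = 5 + u
q(Q, V) = 8 + Q/18 (q(Q, V) = 8 + (Q/6 + 0/V)/3 = 8 + (Q*(⅙) + 0)/3 = 8 + (Q/6 + 0)/3 = 8 + (Q/6)/3 = 8 + Q/18)
T = 56 (T = -8*(5 - 4)*(-7) = -8*(-7) = 56)
p = 197/27 (p = (8 + (5 + ⅓)/18) - 1*1 = (8 + (1/18)*(16/3)) - 1 = (8 + 8/27) - 1 = 224/27 - 1 = 197/27 ≈ 7.2963)
T*(-253 + p) = 56*(-253 + 197/27) = 56*(-6634/27) = -371504/27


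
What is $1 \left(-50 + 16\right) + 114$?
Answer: $80$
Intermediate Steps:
$1 \left(-50 + 16\right) + 114 = 1 \left(-34\right) + 114 = -34 + 114 = 80$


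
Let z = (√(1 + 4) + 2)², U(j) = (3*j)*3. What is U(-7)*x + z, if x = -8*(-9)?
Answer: -4527 + 4*√5 ≈ -4518.1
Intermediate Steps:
U(j) = 9*j
z = (2 + √5)² (z = (√5 + 2)² = (2 + √5)² ≈ 17.944)
x = 72
U(-7)*x + z = (9*(-7))*72 + (2 + √5)² = -63*72 + (2 + √5)² = -4536 + (2 + √5)²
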